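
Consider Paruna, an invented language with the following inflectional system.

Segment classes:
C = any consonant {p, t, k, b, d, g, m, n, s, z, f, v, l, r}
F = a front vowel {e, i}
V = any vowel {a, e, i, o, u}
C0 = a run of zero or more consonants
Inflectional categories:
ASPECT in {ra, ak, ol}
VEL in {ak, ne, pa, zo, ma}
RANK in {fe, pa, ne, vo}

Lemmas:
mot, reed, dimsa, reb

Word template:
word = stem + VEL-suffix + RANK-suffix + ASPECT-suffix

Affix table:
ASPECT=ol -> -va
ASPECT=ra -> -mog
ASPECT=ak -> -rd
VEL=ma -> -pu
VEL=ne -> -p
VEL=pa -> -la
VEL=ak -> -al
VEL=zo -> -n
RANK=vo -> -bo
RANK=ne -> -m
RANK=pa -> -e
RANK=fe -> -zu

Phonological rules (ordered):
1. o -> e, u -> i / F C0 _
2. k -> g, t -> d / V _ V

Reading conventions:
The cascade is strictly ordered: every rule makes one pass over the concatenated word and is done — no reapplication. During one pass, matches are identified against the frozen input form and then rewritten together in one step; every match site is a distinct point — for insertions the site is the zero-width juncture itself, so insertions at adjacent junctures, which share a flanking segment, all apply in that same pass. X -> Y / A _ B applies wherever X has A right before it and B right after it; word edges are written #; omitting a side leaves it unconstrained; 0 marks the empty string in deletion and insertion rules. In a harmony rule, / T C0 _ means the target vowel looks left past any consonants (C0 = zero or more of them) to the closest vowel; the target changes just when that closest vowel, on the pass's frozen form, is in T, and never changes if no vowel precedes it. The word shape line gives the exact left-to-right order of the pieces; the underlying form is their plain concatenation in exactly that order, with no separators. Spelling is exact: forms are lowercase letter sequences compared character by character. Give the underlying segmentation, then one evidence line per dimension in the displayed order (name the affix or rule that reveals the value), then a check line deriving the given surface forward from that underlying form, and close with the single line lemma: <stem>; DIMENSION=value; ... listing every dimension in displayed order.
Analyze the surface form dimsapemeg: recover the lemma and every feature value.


underlying: dimsa-p-e-mog
ASPECT=ra - signalled by the affix -mog
VEL=ne - signalled by the affix -p
RANK=pa - signalled by the affix -e
check: dimsapemog -> dimsapemeg -> dimsapemeg
lemma: dimsa; ASPECT=ra; VEL=ne; RANK=pa


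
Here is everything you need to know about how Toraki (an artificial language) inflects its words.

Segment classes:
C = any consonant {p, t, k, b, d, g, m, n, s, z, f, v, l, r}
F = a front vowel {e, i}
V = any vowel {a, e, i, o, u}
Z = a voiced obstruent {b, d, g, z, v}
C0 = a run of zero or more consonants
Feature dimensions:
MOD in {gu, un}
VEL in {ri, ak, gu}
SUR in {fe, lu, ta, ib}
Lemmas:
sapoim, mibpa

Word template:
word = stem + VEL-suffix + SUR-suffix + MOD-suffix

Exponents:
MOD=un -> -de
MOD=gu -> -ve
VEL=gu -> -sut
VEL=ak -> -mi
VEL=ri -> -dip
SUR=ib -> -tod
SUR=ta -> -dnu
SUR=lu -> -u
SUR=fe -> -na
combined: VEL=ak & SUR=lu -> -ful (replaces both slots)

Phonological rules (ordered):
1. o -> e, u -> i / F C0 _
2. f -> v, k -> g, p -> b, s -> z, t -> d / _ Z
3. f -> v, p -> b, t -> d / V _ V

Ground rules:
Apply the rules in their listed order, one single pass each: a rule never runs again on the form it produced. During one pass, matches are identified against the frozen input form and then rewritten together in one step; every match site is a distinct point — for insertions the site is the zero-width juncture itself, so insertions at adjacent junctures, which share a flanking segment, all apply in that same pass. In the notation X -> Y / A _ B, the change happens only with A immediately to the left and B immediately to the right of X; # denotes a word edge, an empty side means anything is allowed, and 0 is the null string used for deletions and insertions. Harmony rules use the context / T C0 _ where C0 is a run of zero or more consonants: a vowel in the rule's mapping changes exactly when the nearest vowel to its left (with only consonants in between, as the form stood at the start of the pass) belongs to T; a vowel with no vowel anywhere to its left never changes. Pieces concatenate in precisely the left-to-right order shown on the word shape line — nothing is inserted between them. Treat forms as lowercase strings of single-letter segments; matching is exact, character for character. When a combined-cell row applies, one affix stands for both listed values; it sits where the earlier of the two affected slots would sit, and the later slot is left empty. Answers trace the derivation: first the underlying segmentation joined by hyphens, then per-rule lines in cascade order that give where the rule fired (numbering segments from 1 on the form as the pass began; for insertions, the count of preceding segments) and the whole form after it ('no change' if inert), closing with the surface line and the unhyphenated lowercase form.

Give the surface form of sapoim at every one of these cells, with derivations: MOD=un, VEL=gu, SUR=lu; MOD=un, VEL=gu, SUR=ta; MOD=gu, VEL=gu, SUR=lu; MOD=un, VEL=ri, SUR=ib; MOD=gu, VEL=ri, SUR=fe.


cell MOD=un, VEL=gu, SUR=lu:
underlying: sapoim-sut-u-de
1. o -> e, u -> i / F C0 _: fires at position(s) 8: sapoimsitude
2. f -> v, k -> g, p -> b, s -> z, t -> d / _ Z: no change
3. f -> v, p -> b, t -> d / V _ V: fires at position(s) 3, 9: saboimsidude
surface: saboimsidude

cell MOD=un, VEL=gu, SUR=ta:
underlying: sapoim-sut-dnu-de
1. o -> e, u -> i / F C0 _: fires at position(s) 8: sapoimsitdnude
2. f -> v, k -> g, p -> b, s -> z, t -> d / _ Z: fires at position(s) 9: sapoimsiddnude
3. f -> v, p -> b, t -> d / V _ V: fires at position(s) 3: saboimsiddnude
surface: saboimsiddnude

cell MOD=gu, VEL=gu, SUR=lu:
underlying: sapoim-sut-u-ve
1. o -> e, u -> i / F C0 _: fires at position(s) 8: sapoimsituve
2. f -> v, k -> g, p -> b, s -> z, t -> d / _ Z: no change
3. f -> v, p -> b, t -> d / V _ V: fires at position(s) 3, 9: saboimsiduve
surface: saboimsiduve

cell MOD=un, VEL=ri, SUR=ib:
underlying: sapoim-dip-tod-de
1. o -> e, u -> i / F C0 _: fires at position(s) 11: sapoimdiptedde
2. f -> v, k -> g, p -> b, s -> z, t -> d / _ Z: no change
3. f -> v, p -> b, t -> d / V _ V: fires at position(s) 3: saboimdiptedde
surface: saboimdiptedde

cell MOD=gu, VEL=ri, SUR=fe:
underlying: sapoim-dip-na-ve
1. o -> e, u -> i / F C0 _: no change
2. f -> v, k -> g, p -> b, s -> z, t -> d / _ Z: no change
3. f -> v, p -> b, t -> d / V _ V: fires at position(s) 3: saboimdipnave
surface: saboimdipnave


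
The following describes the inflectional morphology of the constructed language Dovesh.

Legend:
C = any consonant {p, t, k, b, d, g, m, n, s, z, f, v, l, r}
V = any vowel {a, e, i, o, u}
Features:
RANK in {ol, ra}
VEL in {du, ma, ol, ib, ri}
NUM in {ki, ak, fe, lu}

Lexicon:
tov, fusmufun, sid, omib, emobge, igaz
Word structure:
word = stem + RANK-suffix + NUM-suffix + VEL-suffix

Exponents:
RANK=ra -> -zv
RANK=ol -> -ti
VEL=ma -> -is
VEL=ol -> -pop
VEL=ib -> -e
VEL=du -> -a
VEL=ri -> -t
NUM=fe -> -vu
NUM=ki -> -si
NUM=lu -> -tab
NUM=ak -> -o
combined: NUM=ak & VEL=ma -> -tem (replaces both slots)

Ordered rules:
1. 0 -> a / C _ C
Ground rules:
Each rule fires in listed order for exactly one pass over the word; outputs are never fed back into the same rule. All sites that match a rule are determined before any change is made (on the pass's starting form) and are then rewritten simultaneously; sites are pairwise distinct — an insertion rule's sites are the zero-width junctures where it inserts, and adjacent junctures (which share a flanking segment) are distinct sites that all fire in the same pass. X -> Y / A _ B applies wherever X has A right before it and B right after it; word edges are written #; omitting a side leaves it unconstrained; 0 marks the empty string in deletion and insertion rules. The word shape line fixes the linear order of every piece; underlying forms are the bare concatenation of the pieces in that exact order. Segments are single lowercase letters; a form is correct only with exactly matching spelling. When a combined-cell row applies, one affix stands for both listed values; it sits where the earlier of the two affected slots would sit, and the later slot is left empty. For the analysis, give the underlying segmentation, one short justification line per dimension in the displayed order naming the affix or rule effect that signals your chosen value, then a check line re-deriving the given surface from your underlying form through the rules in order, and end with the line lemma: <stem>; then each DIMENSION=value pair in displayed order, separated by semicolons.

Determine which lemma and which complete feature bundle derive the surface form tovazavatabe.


underlying: tov-zv-tab-e
RANK=ra - signalled by the affix -zv
VEL=ib - signalled by the affix -e
NUM=lu - signalled by the affix -tab
check: tovzvtabe -> tovazavatabe
lemma: tov; RANK=ra; VEL=ib; NUM=lu


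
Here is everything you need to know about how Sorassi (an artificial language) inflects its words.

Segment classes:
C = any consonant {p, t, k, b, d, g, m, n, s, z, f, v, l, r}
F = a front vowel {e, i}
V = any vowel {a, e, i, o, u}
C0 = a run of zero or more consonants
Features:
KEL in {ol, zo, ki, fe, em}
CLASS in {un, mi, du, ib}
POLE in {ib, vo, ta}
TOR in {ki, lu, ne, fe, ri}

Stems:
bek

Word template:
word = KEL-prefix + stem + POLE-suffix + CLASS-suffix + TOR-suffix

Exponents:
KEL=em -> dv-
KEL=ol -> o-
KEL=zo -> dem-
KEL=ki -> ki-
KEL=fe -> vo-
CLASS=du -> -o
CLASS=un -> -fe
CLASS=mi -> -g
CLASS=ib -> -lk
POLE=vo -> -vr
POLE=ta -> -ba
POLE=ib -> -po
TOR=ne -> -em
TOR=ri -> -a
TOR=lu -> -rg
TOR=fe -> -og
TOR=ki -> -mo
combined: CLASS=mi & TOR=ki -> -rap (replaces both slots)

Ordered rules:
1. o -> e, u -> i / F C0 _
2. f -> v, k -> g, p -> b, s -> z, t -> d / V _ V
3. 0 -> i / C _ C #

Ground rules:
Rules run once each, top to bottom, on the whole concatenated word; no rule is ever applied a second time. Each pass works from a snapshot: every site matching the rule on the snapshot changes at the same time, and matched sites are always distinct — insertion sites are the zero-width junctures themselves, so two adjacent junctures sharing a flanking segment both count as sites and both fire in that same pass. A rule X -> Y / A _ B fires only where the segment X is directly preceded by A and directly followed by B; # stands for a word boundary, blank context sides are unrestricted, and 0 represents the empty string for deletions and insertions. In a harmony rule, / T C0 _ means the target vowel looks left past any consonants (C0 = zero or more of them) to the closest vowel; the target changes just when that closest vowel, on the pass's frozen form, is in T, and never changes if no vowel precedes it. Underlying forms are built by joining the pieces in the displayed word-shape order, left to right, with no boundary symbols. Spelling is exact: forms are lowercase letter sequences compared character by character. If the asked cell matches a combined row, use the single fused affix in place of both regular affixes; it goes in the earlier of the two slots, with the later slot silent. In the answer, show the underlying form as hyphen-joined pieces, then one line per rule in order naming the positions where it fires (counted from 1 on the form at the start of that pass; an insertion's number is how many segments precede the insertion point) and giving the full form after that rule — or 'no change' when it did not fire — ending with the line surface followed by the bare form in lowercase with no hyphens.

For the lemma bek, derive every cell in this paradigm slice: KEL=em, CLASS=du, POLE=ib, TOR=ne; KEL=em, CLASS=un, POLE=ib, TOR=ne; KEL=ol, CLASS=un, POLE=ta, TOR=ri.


cell KEL=em, CLASS=du, POLE=ib, TOR=ne:
underlying: dv-bek-po-o-em
1. o -> e, u -> i / F C0 _: fires at position(s) 7: dvbekpeoem
2. f -> v, k -> g, p -> b, s -> z, t -> d / V _ V: no change
3. 0 -> i / C _ C #: no change
surface: dvbekpeoem

cell KEL=em, CLASS=un, POLE=ib, TOR=ne:
underlying: dv-bek-po-fe-em
1. o -> e, u -> i / F C0 _: fires at position(s) 7: dvbekpefeem
2. f -> v, k -> g, p -> b, s -> z, t -> d / V _ V: fires at position(s) 8: dvbekpeveem
3. 0 -> i / C _ C #: no change
surface: dvbekpeveem

cell KEL=ol, CLASS=un, POLE=ta, TOR=ri:
underlying: o-bek-ba-fe-a
1. o -> e, u -> i / F C0 _: no change
2. f -> v, k -> g, p -> b, s -> z, t -> d / V _ V: fires at position(s) 7: obekbavea
3. 0 -> i / C _ C #: no change
surface: obekbavea


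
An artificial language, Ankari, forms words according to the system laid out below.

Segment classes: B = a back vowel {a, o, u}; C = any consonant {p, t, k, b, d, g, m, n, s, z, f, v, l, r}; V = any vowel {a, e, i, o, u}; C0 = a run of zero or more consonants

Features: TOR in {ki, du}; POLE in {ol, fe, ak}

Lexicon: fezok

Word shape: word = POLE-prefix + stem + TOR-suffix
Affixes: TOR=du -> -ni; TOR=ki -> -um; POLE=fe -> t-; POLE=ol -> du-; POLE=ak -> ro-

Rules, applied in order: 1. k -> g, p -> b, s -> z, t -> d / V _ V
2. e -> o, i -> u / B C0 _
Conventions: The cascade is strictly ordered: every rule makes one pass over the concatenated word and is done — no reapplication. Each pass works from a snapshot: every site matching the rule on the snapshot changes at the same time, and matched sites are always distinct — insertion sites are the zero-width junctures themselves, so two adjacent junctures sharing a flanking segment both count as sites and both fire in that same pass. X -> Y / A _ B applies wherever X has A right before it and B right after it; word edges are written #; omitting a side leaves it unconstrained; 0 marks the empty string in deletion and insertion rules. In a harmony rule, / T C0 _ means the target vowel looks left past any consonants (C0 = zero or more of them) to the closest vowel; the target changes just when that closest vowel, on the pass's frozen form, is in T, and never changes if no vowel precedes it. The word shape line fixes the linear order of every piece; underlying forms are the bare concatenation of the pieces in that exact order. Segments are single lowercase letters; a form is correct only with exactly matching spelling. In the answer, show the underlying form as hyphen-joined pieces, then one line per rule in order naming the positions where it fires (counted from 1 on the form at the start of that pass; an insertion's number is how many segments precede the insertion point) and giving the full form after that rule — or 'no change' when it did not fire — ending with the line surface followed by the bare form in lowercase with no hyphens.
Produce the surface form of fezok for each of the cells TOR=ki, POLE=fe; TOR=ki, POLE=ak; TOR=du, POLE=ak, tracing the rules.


cell TOR=ki, POLE=fe:
underlying: t-fezok-um
1. k -> g, p -> b, s -> z, t -> d / V _ V: fires at position(s) 6: tfezogum
2. e -> o, i -> u / B C0 _: no change
surface: tfezogum

cell TOR=ki, POLE=ak:
underlying: ro-fezok-um
1. k -> g, p -> b, s -> z, t -> d / V _ V: fires at position(s) 7: rofezogum
2. e -> o, i -> u / B C0 _: fires at position(s) 4: rofozogum
surface: rofozogum

cell TOR=du, POLE=ak:
underlying: ro-fezok-ni
1. k -> g, p -> b, s -> z, t -> d / V _ V: no change
2. e -> o, i -> u / B C0 _: fires at position(s) 4, 9: rofozoknu
surface: rofozoknu


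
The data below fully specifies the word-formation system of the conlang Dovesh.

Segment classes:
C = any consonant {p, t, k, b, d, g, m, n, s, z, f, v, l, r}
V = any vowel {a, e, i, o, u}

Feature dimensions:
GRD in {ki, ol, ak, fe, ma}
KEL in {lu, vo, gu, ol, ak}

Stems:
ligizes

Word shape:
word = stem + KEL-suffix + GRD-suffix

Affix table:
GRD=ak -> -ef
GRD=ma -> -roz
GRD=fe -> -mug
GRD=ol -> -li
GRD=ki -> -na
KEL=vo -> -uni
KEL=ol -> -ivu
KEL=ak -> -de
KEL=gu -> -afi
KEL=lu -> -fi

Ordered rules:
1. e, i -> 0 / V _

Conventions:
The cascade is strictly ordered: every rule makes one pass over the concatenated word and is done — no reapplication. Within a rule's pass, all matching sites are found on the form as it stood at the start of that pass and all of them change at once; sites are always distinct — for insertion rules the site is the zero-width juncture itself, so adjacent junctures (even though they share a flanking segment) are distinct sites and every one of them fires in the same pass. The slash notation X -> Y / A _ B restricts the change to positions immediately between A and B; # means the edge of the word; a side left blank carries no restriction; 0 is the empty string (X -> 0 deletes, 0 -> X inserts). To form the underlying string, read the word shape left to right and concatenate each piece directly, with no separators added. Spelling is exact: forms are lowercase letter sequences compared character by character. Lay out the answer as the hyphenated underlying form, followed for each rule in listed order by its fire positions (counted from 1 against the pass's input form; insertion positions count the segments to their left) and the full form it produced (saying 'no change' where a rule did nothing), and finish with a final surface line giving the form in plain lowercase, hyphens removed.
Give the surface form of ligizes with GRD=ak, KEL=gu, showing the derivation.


underlying: ligizes-afi-ef
1. e, i -> 0 / V _: fires at position(s) 11: ligizesafif
surface: ligizesafif


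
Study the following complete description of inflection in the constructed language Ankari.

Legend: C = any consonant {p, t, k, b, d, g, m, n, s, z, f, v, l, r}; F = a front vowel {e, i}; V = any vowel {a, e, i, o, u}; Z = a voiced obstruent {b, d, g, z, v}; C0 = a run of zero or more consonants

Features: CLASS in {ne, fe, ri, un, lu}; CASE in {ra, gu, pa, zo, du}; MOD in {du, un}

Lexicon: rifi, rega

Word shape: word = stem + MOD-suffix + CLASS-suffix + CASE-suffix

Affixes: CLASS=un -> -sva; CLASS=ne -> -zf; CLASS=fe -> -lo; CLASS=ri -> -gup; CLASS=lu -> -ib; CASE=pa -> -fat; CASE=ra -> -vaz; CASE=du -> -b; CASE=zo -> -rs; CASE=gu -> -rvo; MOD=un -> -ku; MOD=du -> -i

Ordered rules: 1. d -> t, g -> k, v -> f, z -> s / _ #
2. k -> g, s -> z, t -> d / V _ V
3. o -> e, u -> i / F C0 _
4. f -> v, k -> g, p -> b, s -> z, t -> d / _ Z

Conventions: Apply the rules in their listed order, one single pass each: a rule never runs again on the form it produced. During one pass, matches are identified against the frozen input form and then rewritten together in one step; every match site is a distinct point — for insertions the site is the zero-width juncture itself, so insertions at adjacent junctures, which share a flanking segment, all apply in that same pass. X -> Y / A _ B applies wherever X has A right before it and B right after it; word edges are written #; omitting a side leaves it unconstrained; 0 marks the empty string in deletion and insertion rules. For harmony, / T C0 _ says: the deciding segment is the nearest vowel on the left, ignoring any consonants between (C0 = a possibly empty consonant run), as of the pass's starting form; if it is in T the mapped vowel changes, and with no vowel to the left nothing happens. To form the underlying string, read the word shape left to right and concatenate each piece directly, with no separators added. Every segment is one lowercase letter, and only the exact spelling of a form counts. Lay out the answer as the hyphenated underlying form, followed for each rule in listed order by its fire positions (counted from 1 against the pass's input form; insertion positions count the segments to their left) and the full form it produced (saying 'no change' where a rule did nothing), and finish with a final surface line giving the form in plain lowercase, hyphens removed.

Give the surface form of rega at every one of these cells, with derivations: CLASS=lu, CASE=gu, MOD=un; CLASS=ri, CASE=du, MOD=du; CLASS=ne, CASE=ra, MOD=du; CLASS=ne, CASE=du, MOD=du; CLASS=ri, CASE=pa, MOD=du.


cell CLASS=lu, CASE=gu, MOD=un:
underlying: rega-ku-ib-rvo
1. d -> t, g -> k, v -> f, z -> s / _ #: no change
2. k -> g, s -> z, t -> d / V _ V: fires at position(s) 5: regaguibrvo
3. o -> e, u -> i / F C0 _: fires at position(s) 11: regaguibrve
4. f -> v, k -> g, p -> b, s -> z, t -> d / _ Z: no change
surface: regaguibrve

cell CLASS=ri, CASE=du, MOD=du:
underlying: rega-i-gup-b
1. d -> t, g -> k, v -> f, z -> s / _ #: no change
2. k -> g, s -> z, t -> d / V _ V: no change
3. o -> e, u -> i / F C0 _: fires at position(s) 7: regaigipb
4. f -> v, k -> g, p -> b, s -> z, t -> d / _ Z: fires at position(s) 8: regaigibb
surface: regaigibb

cell CLASS=ne, CASE=ra, MOD=du:
underlying: rega-i-zf-vaz
1. d -> t, g -> k, v -> f, z -> s / _ #: fires at position(s) 10: regaizfvas
2. k -> g, s -> z, t -> d / V _ V: no change
3. o -> e, u -> i / F C0 _: no change
4. f -> v, k -> g, p -> b, s -> z, t -> d / _ Z: fires at position(s) 7: regaizvvas
surface: regaizvvas

cell CLASS=ne, CASE=du, MOD=du:
underlying: rega-i-zf-b
1. d -> t, g -> k, v -> f, z -> s / _ #: no change
2. k -> g, s -> z, t -> d / V _ V: no change
3. o -> e, u -> i / F C0 _: no change
4. f -> v, k -> g, p -> b, s -> z, t -> d / _ Z: fires at position(s) 7: regaizvb
surface: regaizvb

cell CLASS=ri, CASE=pa, MOD=du:
underlying: rega-i-gup-fat
1. d -> t, g -> k, v -> f, z -> s / _ #: no change
2. k -> g, s -> z, t -> d / V _ V: no change
3. o -> e, u -> i / F C0 _: fires at position(s) 7: regaigipfat
4. f -> v, k -> g, p -> b, s -> z, t -> d / _ Z: no change
surface: regaigipfat


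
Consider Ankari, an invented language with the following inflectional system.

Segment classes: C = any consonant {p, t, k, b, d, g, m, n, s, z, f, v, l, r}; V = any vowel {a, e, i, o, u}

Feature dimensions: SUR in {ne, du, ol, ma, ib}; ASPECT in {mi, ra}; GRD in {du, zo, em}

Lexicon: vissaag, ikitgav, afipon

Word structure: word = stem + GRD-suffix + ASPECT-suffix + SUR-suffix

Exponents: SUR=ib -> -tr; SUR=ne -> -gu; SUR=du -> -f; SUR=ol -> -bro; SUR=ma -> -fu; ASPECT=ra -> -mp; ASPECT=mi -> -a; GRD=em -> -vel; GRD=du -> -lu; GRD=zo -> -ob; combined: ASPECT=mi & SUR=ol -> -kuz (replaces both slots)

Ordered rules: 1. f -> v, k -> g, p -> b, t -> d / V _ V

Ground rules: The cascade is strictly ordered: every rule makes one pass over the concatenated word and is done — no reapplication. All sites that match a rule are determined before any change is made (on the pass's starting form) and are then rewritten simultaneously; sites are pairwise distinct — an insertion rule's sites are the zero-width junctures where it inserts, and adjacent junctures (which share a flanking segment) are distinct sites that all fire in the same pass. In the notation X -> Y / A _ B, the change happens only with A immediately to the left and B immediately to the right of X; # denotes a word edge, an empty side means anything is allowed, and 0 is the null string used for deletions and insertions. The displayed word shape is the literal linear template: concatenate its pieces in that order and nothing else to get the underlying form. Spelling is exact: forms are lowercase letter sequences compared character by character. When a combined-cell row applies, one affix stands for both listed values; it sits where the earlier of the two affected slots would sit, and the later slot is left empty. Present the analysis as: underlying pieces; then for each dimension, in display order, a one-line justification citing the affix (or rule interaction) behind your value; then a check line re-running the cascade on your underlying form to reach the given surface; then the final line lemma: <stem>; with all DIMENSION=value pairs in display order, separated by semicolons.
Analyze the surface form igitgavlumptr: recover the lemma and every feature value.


underlying: ikitgav-lu-mp-tr
SUR=ib - signalled by the affix -tr
ASPECT=ra - signalled by the affix -mp
GRD=du - signalled by the affix -lu
check: ikitgavlumptr -> igitgavlumptr
lemma: ikitgav; SUR=ib; ASPECT=ra; GRD=du


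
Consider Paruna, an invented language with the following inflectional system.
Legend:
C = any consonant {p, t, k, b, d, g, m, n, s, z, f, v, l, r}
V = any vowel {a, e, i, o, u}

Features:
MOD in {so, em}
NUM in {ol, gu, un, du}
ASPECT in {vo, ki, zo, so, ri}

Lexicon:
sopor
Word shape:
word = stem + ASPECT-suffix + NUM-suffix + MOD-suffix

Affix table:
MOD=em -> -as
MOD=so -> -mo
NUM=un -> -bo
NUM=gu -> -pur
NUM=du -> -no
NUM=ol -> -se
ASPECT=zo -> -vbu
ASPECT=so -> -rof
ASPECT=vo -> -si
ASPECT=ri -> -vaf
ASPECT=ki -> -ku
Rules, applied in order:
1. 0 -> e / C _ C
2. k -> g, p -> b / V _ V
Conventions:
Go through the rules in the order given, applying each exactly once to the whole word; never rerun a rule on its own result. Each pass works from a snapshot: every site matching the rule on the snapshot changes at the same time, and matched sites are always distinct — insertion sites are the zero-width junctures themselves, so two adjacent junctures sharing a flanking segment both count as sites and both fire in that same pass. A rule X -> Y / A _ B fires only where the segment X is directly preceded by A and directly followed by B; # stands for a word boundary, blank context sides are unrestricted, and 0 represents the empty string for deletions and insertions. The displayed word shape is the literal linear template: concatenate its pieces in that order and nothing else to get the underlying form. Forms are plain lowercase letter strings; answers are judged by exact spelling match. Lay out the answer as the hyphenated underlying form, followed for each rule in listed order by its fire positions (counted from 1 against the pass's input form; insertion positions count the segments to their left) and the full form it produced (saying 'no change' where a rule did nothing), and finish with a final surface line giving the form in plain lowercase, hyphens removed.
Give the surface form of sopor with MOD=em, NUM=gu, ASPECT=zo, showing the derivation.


underlying: sopor-vbu-pur-as
1. 0 -> e / C _ C: inserts after position(s) 5, 6: soporevebupuras
2. k -> g, p -> b / V _ V: fires at position(s) 3, 11: soborevebuburas
surface: soborevebuburas


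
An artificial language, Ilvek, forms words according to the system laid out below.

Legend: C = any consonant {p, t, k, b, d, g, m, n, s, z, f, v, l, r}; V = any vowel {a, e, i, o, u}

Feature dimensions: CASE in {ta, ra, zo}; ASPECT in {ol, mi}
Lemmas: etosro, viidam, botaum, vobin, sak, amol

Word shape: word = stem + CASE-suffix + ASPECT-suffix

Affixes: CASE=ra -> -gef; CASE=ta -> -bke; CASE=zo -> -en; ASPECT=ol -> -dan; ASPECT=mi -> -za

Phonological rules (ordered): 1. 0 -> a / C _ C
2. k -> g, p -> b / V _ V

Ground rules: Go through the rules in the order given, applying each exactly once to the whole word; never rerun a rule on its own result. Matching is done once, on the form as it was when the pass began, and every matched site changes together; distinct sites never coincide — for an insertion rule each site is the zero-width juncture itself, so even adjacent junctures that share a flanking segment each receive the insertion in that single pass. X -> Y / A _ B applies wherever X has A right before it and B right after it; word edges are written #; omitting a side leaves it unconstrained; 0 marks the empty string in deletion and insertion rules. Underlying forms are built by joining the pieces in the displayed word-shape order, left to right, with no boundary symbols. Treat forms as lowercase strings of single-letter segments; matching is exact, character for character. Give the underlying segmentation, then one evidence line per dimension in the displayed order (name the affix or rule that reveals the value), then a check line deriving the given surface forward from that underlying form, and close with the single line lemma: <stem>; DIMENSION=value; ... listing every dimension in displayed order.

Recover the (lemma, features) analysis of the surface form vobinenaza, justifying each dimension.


underlying: vobin-en-za
CASE=zo - signalled by the affix -en
ASPECT=mi - signalled by the affix -za
check: vobinenza -> vobinenaza -> vobinenaza
lemma: vobin; CASE=zo; ASPECT=mi


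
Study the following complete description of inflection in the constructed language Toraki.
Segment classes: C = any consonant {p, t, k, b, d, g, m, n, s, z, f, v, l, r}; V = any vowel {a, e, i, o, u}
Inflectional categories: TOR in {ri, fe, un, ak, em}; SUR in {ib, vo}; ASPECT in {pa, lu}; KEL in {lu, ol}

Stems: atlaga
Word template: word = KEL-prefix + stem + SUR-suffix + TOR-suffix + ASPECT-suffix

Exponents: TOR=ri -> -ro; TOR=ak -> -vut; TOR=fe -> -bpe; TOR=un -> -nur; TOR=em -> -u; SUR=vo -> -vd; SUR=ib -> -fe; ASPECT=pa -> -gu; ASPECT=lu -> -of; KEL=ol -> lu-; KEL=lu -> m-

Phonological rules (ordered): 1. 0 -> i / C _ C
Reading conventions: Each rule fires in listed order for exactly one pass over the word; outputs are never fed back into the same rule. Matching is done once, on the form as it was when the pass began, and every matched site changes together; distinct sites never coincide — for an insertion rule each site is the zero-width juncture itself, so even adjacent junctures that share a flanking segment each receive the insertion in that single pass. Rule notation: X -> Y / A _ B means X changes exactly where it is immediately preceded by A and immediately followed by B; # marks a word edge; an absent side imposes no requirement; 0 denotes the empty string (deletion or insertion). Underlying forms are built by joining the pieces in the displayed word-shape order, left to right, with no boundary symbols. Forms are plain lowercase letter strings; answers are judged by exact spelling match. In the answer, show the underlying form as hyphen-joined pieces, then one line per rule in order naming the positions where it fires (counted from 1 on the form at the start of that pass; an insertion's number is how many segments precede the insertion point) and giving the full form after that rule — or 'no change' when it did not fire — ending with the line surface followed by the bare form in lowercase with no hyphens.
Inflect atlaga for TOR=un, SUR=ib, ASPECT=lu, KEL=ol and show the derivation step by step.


underlying: lu-atlaga-fe-nur-of
1. 0 -> i / C _ C: inserts after position(s) 4: luatilagafenurof
surface: luatilagafenurof


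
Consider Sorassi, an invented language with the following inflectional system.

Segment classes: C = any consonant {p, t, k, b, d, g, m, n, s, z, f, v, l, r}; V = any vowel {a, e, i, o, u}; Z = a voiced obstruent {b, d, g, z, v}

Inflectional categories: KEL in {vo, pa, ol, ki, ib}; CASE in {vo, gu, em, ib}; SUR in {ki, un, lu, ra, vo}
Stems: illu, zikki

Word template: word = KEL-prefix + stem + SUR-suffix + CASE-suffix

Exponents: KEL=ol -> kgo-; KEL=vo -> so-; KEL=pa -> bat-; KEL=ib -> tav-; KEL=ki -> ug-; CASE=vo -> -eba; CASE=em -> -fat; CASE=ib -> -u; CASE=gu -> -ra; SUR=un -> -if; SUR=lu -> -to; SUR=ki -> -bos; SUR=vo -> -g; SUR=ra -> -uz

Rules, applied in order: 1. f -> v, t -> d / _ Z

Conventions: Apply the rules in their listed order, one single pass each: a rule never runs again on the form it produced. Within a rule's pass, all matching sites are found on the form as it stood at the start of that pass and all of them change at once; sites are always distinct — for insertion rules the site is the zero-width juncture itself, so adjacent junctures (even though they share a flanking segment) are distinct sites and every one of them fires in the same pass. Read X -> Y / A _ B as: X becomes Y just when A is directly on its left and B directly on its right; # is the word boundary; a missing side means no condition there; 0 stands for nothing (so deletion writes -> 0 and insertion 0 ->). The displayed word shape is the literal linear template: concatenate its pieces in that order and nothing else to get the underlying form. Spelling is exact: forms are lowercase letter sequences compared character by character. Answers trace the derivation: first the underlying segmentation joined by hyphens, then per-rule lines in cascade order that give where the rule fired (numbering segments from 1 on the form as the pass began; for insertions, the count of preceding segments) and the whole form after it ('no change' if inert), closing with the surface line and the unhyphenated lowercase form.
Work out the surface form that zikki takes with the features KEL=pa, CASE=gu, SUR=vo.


underlying: bat-zikki-g-ra
1. f -> v, t -> d / _ Z: fires at position(s) 3: badzikkigra
surface: badzikkigra


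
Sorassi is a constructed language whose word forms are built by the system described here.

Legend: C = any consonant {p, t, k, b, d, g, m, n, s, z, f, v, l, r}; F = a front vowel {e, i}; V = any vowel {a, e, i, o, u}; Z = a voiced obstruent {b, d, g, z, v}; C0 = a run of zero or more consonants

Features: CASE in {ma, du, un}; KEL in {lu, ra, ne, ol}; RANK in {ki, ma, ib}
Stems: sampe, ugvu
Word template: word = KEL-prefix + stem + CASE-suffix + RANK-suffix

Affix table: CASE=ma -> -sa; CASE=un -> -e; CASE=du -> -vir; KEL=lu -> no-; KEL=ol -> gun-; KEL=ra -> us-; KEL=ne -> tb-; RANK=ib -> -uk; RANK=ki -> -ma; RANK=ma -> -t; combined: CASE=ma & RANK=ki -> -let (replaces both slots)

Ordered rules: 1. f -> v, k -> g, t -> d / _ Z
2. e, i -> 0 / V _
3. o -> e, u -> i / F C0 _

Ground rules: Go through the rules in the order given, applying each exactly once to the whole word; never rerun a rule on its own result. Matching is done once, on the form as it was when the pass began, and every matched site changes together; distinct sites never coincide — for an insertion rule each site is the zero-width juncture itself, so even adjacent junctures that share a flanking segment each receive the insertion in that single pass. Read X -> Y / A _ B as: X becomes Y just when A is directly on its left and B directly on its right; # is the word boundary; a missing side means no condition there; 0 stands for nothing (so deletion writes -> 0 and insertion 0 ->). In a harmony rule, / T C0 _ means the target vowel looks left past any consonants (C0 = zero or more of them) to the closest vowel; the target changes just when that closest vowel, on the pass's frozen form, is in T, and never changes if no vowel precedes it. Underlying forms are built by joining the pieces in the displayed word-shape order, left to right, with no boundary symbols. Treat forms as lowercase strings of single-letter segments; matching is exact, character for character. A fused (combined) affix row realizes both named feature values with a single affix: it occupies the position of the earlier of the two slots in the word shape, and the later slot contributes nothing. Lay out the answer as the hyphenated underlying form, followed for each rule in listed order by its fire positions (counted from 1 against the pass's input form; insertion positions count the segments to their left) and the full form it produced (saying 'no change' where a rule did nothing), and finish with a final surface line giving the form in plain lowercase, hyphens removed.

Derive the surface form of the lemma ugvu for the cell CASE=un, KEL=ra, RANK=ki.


underlying: us-ugvu-e-ma
1. f -> v, k -> g, t -> d / _ Z: no change
2. e, i -> 0 / V _: fires at position(s) 7: usugvuma
3. o -> e, u -> i / F C0 _: no change
surface: usugvuma


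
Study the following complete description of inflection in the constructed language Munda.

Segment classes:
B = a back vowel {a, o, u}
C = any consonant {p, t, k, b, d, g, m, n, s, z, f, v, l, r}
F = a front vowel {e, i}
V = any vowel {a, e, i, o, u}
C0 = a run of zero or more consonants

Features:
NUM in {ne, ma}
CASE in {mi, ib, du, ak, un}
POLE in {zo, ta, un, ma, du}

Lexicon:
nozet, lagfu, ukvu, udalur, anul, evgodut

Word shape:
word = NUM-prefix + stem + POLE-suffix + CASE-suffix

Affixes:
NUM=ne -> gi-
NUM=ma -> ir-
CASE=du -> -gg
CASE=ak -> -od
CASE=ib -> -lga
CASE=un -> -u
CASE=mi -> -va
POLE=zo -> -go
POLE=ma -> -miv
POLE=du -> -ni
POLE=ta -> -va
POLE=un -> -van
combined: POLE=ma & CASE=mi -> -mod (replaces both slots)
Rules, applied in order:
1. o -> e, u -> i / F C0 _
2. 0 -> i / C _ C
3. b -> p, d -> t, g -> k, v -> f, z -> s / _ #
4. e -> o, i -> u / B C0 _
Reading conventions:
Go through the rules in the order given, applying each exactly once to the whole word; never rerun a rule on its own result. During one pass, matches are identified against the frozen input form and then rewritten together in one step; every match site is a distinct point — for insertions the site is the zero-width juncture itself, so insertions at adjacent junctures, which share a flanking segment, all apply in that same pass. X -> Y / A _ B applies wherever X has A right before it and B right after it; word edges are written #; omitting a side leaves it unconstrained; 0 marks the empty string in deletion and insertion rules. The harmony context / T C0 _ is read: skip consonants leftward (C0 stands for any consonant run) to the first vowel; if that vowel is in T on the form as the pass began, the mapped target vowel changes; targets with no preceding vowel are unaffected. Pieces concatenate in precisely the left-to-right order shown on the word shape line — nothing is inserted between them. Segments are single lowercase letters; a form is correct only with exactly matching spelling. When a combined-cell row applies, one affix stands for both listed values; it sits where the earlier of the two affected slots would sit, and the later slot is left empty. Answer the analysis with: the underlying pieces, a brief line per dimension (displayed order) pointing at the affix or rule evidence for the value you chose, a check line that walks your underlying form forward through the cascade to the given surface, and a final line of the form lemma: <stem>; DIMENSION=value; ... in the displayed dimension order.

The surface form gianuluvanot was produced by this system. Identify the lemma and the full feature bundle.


underlying: gi-anul-van-od
NUM=ne - signalled by the affix gi-
CASE=ak - signalled by the affix -od
POLE=un - signalled by the affix -van
check: gianulvanod -> gianulvanod -> gianulivanod -> gianulivanot -> gianuluvanot
lemma: anul; NUM=ne; CASE=ak; POLE=un


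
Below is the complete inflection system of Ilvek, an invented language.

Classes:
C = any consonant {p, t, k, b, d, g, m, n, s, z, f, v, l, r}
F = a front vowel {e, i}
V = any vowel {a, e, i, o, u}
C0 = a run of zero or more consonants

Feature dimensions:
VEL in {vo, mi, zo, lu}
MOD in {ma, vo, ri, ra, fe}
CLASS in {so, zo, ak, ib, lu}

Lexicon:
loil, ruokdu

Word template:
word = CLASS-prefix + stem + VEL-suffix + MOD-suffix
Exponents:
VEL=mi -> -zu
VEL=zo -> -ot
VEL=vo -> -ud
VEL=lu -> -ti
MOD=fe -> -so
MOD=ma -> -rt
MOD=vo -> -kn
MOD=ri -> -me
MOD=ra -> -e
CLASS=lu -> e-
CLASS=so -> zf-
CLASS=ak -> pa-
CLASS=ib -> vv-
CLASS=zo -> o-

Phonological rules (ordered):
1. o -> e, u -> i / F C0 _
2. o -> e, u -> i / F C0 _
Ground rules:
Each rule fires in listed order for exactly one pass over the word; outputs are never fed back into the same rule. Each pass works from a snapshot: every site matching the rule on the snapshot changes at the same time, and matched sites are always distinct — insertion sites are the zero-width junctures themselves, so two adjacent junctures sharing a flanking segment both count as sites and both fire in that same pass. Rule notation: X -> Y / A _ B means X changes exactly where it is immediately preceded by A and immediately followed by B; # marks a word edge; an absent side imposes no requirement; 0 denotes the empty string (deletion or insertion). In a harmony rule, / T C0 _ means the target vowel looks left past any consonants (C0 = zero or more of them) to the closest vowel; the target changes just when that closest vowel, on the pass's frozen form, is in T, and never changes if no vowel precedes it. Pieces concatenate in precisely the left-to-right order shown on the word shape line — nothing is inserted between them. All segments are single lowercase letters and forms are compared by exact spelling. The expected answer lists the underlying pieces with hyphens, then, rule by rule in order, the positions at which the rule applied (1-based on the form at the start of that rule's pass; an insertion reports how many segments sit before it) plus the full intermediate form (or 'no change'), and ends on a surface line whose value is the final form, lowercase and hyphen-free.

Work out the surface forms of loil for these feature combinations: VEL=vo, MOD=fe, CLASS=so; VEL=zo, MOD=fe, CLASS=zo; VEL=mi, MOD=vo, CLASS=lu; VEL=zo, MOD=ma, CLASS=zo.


cell VEL=vo, MOD=fe, CLASS=so:
underlying: zf-loil-ud-so
1. o -> e, u -> i / F C0 _: fires at position(s) 7: zfloilidso
2. o -> e, u -> i / F C0 _: fires at position(s) 10: zfloilidse
surface: zfloilidse

cell VEL=zo, MOD=fe, CLASS=zo:
underlying: o-loil-ot-so
1. o -> e, u -> i / F C0 _: fires at position(s) 6: oloiletso
2. o -> e, u -> i / F C0 _: fires at position(s) 9: oloiletse
surface: oloiletse

cell VEL=mi, MOD=vo, CLASS=lu:
underlying: e-loil-zu-kn
1. o -> e, u -> i / F C0 _: fires at position(s) 3, 7: eleilzikn
2. o -> e, u -> i / F C0 _: no change
surface: eleilzikn

cell VEL=zo, MOD=ma, CLASS=zo:
underlying: o-loil-ot-rt
1. o -> e, u -> i / F C0 _: fires at position(s) 6: oloiletrt
2. o -> e, u -> i / F C0 _: no change
surface: oloiletrt
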